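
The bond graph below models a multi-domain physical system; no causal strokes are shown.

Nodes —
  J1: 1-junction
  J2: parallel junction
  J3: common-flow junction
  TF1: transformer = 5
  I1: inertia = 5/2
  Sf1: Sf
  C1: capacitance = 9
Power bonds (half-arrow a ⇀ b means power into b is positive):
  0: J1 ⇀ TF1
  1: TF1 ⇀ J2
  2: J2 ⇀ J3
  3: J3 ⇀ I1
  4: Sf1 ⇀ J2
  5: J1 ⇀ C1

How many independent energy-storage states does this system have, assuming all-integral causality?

β4 stroke→Sf1  (Sf1 fixes flow; stroke at Sf1)
β3 stroke→I1  (I1: I, integral causality)
β2 stroke→J3  (1-jn J3 has f-setter on 3)
β1 stroke→J2  (J2 needs exactly one e-in)
β0 stroke→TF1  (TF1: transformer flips bond 1)
β5 stroke→J1  (J1: bond 0 brought flow, rest push out)

2  (C1, I1 all integral)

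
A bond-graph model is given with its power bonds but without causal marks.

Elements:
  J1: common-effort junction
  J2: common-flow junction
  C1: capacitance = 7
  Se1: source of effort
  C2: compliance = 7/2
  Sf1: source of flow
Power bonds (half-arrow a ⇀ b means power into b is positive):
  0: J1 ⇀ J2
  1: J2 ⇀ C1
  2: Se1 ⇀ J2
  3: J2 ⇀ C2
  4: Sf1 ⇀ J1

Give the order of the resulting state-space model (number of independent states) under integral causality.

2  (C1, C2 all integral)

b2 |J2  (Se1 fixes effort; stroke away)
b4 |Sf1  (Sf1 fixes flow; stroke at Sf1)
b0 |J1  (closing 0-jn rule on J1)
b1 |J2  (J2: bond 0 brought flow, rest push out)
b3 |J2  (J2: bond 0 brought flow, rest push out)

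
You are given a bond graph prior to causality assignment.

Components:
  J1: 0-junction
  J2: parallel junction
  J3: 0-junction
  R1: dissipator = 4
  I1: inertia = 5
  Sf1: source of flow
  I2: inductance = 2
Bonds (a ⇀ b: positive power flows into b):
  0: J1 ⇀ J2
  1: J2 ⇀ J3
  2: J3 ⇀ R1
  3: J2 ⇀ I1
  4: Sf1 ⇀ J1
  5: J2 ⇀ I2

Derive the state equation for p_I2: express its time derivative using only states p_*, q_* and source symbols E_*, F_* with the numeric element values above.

bond 4 |Sf1  (Sf1 (Sf) sets flow on bond)
bond 0 |J1  (J1 needs exactly one e-in)
bond 3 |I1  (prefer integral on I1)
bond 5 |I2  (I2 integral (f out))
bond 1 |J2  (J2: last free bond brings effort in)
bond 2 |J3  (J3: last free bond brings effort in)

dp_I2/dt = 4*F_Sf1 - 4*p_I1/5 - 2*p_I2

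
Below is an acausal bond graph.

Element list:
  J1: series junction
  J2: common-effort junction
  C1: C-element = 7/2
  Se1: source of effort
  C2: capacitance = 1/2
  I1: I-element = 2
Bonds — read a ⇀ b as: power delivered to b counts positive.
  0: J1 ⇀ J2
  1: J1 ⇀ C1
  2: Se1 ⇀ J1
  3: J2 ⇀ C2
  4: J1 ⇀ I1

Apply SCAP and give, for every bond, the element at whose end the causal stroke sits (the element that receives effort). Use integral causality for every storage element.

b2 →J1  (Se1 fixes effort; stroke away)
b1 →J1  (C1 integral (e out))
b3 →J2  (C2 outputs effort q/C2)
b0 →J1  (J2 effort already set via bond 3)
b4 →I1  (closing 1-jn rule on J1)

bond 0 stroke→J1
bond 1 stroke→J1
bond 2 stroke→J1
bond 3 stroke→J2
bond 4 stroke→I1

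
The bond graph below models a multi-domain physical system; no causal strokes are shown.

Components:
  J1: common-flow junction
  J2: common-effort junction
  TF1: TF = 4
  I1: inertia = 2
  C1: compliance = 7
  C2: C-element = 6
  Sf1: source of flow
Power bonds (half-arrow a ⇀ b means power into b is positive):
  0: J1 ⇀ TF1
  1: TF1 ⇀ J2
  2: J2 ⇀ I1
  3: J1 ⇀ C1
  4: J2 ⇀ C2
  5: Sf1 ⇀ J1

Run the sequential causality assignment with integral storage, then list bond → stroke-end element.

β0 |J1
β1 |TF1
β2 |I1
β3 |J1
β4 |J2
β5 |Sf1

#5 |Sf1  (Sf1 (Sf) sets flow on bond)
#0 |J1  (common-f at J1 fixed by 5)
#3 |J1  (common-f at J1 fixed by 5)
#1 |TF1  (through TF1, causality passes straight; one stroke at TF1)
#2 |I1  (prefer integral on I1)
#4 |J2  (closing 0-jn rule on J2)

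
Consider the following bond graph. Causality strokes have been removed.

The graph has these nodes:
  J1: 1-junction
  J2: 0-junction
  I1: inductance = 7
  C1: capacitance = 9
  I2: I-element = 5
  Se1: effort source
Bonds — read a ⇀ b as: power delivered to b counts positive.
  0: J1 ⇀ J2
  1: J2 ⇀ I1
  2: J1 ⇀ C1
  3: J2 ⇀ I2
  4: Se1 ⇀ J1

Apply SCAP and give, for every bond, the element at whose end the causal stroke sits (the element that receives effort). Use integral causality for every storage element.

β0 |J2
β1 |I1
β2 |J1
β3 |I2
β4 |J1

bond 4 stroke→J1  (Se1 fixes effort; stroke away)
bond 1 stroke→I1  (I1 outputs flow p/I1)
bond 2 stroke→J1  (C1 outputs effort q/C1)
bond 0 stroke→J2  (J1 needs exactly one f-in)
bond 3 stroke→I2  (common-e at J2 fixed by 0)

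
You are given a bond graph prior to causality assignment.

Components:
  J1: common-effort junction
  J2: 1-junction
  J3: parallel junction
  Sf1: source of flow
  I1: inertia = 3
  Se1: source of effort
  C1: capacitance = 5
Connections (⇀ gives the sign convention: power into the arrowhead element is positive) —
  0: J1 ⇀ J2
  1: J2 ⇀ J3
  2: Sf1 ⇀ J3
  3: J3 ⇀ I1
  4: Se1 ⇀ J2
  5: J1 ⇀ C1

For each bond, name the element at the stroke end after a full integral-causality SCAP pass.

b0 stroke→J2
b1 stroke→J3
b2 stroke→Sf1
b3 stroke→I1
b4 stroke→J2
b5 stroke→J1

β2 stroke at Sf1  (source Sf1 imposes f)
β4 stroke at J2  (Se1 fixes effort; stroke away)
β3 stroke at I1  (I1: I, integral causality)
β1 stroke at J3  (J3 needs exactly one e-in)
β0 stroke at J2  (J2 flow already set via bond 1)
β5 stroke at J1  (only one effort-in slot at J1)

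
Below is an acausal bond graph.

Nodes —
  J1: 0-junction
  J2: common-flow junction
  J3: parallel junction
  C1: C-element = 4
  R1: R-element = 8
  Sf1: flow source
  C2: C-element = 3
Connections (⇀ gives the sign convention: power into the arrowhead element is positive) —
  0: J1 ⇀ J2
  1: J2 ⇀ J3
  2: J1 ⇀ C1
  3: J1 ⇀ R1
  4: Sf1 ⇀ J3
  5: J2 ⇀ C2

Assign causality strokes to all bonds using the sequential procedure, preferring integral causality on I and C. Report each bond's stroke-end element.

β4 stroke at Sf1  (Sf1 (Sf) sets flow on bond)
β1 stroke at J3  (J3: last free bond brings effort in)
β0 stroke at J2  (J2 flow already set via bond 1)
β5 stroke at J2  (1-jn J2 has f-setter on 1)
β2 stroke at J1  (prefer integral on C1)
β3 stroke at R1  (J1: bond 2 brought effort, rest push out)

bond 0 stroke→J2
bond 1 stroke→J3
bond 2 stroke→J1
bond 3 stroke→R1
bond 4 stroke→Sf1
bond 5 stroke→J2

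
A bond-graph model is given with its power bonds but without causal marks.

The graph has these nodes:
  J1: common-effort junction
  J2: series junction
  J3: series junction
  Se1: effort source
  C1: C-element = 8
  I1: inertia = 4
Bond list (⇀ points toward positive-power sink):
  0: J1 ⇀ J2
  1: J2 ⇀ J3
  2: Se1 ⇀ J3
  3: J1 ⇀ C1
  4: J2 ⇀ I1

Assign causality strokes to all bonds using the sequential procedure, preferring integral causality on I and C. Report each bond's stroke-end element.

b0 stroke at J2
b1 stroke at J2
b2 stroke at J3
b3 stroke at J1
b4 stroke at I1

b2 stroke→J3  (Se1: effort source, stroke at far end)
b1 stroke→J2  (J3 needs exactly one f-in)
b3 stroke→J1  (C1 integral (e out))
b0 stroke→J2  (J1: bond 3 brought effort, rest push out)
b4 stroke→I1  (J2: last free bond brings flow in)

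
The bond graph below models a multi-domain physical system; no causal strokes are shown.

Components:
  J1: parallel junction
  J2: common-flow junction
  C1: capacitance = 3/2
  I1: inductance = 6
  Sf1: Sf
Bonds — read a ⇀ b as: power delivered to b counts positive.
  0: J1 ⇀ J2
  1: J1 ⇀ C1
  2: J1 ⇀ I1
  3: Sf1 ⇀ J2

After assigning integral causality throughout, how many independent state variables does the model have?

#3 |Sf1  (source Sf1 imposes f)
#0 |J2  (J2: bond 3 brought flow, rest push out)
#1 |J1  (C1 outputs effort q/C1)
#2 |I1  (J1: bond 1 brought effort, rest push out)

2  (C1, I1 all integral)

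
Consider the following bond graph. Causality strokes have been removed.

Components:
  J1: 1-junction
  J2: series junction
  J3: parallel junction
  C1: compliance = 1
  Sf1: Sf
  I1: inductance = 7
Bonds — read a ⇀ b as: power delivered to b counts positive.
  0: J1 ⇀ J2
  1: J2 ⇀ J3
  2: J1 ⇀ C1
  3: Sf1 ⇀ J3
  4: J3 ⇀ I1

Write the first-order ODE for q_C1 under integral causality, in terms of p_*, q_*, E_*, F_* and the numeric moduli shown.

dq_C1/dt = -F_Sf1 + p_I1/7

#3 →Sf1  (source Sf1 imposes f)
#2 →J1  (C1 outputs effort q/C1)
#0 →J2  (closing 1-jn rule on J1)
#1 →J3  (J2 needs exactly one f-in)
#4 →I1  (J3 effort already set via bond 1)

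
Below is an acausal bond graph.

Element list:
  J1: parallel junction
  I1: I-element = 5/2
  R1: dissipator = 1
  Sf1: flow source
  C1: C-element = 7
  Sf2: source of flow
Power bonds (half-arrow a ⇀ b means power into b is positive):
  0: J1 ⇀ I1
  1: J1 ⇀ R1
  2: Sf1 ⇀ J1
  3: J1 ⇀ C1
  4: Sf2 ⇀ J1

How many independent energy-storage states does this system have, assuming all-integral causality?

2  (C1, I1 all integral)

b2 stroke at Sf1  (source Sf1 imposes f)
b4 stroke at Sf2  (Sf2 (Sf) sets flow on bond)
b0 stroke at I1  (prefer integral on I1)
b3 stroke at J1  (prefer integral on C1)
b1 stroke at R1  (common-e at J1 fixed by 3)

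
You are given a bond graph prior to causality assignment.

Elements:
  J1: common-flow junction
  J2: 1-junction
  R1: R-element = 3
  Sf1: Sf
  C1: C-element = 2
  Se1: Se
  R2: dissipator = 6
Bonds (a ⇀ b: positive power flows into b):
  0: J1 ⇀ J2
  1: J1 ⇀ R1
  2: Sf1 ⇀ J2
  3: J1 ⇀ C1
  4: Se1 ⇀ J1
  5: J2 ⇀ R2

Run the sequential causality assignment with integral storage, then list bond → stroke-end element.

β0 stroke at J2
β1 stroke at J1
β2 stroke at Sf1
β3 stroke at J1
β4 stroke at J1
β5 stroke at J2

b2 →Sf1  (Sf1 (Sf) sets flow on bond)
b4 →J1  (Se1 (Se) sets effort on bond)
b0 →J2  (1-jn J2 has f-setter on 2)
b5 →J2  (J2: bond 2 brought flow, rest push out)
b1 →J1  (J1: bond 0 brought flow, rest push out)
b3 →J1  (common-f at J1 fixed by 0)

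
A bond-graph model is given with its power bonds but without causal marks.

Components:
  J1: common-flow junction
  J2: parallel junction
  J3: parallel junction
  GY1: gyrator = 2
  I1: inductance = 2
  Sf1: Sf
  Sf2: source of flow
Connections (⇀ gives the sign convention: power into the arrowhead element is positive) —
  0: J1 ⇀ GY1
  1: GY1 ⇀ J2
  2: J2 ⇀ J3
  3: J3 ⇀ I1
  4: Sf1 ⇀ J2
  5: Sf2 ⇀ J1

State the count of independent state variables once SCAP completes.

#4 |Sf1  (Sf1: flow source, stroke at near end)
#5 |Sf2  (source Sf2 imposes f)
#0 |J1  (common-f at J1 fixed by 5)
#1 |J2  (GY1: gyrator matches bond 0)
#2 |J3  (common-e at J2 fixed by 1)
#3 |I1  (0-jn J3 has e-setter on 2)

1  (I1 all integral)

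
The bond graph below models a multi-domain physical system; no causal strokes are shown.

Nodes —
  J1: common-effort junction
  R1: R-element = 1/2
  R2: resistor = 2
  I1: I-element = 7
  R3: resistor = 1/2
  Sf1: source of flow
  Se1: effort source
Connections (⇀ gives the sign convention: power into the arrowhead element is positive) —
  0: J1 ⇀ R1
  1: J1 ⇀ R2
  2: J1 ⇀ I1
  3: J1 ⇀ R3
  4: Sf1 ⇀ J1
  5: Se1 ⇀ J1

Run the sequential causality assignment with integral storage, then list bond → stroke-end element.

#0 |R1
#1 |R2
#2 |I1
#3 |R3
#4 |Sf1
#5 |J1

bond 4 →Sf1  (Sf1 fixes flow; stroke at Sf1)
bond 5 →J1  (source Se1 imposes e)
bond 0 →R1  (J1 effort already set via bond 5)
bond 1 →R2  (common-e at J1 fixed by 5)
bond 2 →I1  (J1: bond 5 brought effort, rest push out)
bond 3 →R3  (J1 effort already set via bond 5)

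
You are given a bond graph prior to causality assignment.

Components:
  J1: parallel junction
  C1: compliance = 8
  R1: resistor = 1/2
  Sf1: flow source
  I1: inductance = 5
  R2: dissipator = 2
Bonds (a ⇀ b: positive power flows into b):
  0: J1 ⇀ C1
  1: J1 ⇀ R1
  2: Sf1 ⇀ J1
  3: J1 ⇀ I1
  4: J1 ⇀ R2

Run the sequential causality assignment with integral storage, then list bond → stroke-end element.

β2 |Sf1  (Sf1 fixes flow; stroke at Sf1)
β0 |J1  (C1 integral (e out))
β1 |R1  (common-e at J1 fixed by 0)
β3 |I1  (0-jn J1 has e-setter on 0)
β4 |R2  (0-jn J1 has e-setter on 0)

b0 stroke→J1
b1 stroke→R1
b2 stroke→Sf1
b3 stroke→I1
b4 stroke→R2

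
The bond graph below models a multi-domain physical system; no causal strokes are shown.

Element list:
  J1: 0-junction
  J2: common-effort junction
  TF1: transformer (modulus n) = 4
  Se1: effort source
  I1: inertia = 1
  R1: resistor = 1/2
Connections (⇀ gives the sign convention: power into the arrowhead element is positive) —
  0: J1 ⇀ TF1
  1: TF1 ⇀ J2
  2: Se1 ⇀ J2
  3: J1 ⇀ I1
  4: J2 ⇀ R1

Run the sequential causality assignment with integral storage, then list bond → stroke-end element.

#2 stroke at J2  (Se1: effort source, stroke at far end)
#1 stroke at TF1  (common-e at J2 fixed by 2)
#4 stroke at R1  (common-e at J2 fixed by 2)
#0 stroke at J1  (TF1 one-in-one-out from 1)
#3 stroke at I1  (0-jn J1 has e-setter on 0)

bond 0 stroke at J1
bond 1 stroke at TF1
bond 2 stroke at J2
bond 3 stroke at I1
bond 4 stroke at R1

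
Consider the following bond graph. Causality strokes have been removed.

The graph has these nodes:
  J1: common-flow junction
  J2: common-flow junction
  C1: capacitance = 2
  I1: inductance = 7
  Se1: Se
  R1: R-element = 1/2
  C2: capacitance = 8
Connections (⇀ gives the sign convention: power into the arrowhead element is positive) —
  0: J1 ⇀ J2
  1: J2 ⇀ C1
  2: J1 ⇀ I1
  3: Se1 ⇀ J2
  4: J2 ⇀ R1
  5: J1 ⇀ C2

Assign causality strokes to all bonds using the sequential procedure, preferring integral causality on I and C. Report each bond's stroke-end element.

β0 |J1
β1 |J2
β2 |I1
β3 |J2
β4 |J2
β5 |J1

β3 →J2  (Se1 (Se) sets effort on bond)
β1 →J2  (C1 integral (e out))
β2 →I1  (I1: I, integral causality)
β0 →J1  (J1: bond 2 brought flow, rest push out)
β5 →J1  (common-f at J1 fixed by 2)
β4 →J2  (common-f at J2 fixed by 0)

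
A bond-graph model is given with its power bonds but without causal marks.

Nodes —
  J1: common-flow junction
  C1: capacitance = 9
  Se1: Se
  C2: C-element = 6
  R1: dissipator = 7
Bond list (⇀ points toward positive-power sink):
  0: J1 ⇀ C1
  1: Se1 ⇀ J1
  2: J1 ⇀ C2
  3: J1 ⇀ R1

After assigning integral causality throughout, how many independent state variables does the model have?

2  (C1, C2 all integral)

bond 1 |J1  (source Se1 imposes e)
bond 0 |J1  (prefer integral on C1)
bond 2 |J1  (prefer integral on C2)
bond 3 |R1  (only one flow-in slot at J1)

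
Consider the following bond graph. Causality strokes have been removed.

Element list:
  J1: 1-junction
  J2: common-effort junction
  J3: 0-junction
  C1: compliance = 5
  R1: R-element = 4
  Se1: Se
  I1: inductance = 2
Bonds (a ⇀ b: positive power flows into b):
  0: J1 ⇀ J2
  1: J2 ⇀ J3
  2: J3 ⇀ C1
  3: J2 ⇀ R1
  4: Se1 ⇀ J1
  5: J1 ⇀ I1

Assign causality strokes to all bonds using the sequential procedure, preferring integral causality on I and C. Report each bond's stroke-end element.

#0 stroke at J1
#1 stroke at J2
#2 stroke at J3
#3 stroke at R1
#4 stroke at J1
#5 stroke at I1

b4 stroke at J1  (Se1: effort source, stroke at far end)
b2 stroke at J3  (C1 outputs effort q/C1)
b1 stroke at J2  (common-e at J3 fixed by 2)
b0 stroke at J1  (common-e at J2 fixed by 1)
b3 stroke at R1  (J2: bond 1 brought effort, rest push out)
b5 stroke at I1  (J1 needs exactly one f-in)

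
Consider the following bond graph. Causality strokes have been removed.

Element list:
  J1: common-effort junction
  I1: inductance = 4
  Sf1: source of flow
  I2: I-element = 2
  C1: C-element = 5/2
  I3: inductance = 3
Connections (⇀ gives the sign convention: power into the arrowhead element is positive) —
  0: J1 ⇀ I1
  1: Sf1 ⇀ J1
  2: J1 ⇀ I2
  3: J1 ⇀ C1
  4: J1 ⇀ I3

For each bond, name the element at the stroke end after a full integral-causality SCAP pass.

bond 1 →Sf1  (Sf1 (Sf) sets flow on bond)
bond 0 →I1  (I1 outputs flow p/I1)
bond 2 →I2  (prefer integral on I2)
bond 3 →J1  (C1 outputs effort q/C1)
bond 4 →I3  (J1: bond 3 brought effort, rest push out)

b0 stroke at I1
b1 stroke at Sf1
b2 stroke at I2
b3 stroke at J1
b4 stroke at I3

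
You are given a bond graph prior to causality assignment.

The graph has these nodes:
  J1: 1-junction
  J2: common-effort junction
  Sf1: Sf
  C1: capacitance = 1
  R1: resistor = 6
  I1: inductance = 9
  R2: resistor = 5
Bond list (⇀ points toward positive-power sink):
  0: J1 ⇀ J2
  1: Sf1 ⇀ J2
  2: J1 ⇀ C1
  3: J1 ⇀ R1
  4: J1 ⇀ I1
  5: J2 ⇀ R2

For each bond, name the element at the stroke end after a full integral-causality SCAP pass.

bond 0 stroke→J1
bond 1 stroke→Sf1
bond 2 stroke→J1
bond 3 stroke→J1
bond 4 stroke→I1
bond 5 stroke→J2

b1 stroke at Sf1  (Sf1: flow source, stroke at near end)
b2 stroke at J1  (C1 integral (e out))
b4 stroke at I1  (I1 integral (f out))
b0 stroke at J1  (common-f at J1 fixed by 4)
b3 stroke at J1  (1-jn J1 has f-setter on 4)
b5 stroke at J2  (J2: last free bond brings effort in)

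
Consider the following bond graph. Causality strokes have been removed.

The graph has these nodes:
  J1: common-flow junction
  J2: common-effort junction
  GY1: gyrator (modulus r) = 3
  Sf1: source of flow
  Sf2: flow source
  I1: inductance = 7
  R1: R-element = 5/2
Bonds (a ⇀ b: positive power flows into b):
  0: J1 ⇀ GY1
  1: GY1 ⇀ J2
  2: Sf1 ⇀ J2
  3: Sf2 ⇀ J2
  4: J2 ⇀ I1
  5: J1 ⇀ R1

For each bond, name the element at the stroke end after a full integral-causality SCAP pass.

β0 stroke→J1
β1 stroke→J2
β2 stroke→Sf1
β3 stroke→Sf2
β4 stroke→I1
β5 stroke→R1

b2 stroke→Sf1  (Sf1 (Sf) sets flow on bond)
b3 stroke→Sf2  (Sf2: flow source, stroke at near end)
b4 stroke→I1  (I1: I, integral causality)
b1 stroke→J2  (closing 0-jn rule on J2)
b0 stroke→J1  (through GY1, causality inverts; strokes same side of GY1)
b5 stroke→R1  (closing 1-jn rule on J1)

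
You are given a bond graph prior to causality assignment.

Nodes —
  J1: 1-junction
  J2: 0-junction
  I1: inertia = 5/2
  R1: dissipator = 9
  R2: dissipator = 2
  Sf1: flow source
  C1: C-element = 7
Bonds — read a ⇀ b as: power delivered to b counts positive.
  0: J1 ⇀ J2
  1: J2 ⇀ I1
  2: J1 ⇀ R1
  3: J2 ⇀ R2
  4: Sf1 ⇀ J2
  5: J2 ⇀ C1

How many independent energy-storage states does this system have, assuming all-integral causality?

2  (C1, I1 all integral)

b4 →Sf1  (Sf1: flow source, stroke at near end)
b1 →I1  (I1 integral (f out))
b5 →J2  (C1: C, integral causality)
b0 →J1  (J2 effort already set via bond 5)
b3 →R2  (J2: bond 5 brought effort, rest push out)
b2 →R1  (closing 1-jn rule on J1)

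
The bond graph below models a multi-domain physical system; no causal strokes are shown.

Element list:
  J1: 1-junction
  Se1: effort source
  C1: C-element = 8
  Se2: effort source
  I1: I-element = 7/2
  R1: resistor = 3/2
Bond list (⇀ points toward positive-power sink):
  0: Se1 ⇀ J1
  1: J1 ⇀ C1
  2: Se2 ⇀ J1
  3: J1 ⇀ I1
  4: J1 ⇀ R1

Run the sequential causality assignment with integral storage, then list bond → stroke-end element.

b0 stroke at J1  (Se1 fixes effort; stroke away)
b2 stroke at J1  (source Se2 imposes e)
b1 stroke at J1  (C1 integral (e out))
b3 stroke at I1  (prefer integral on I1)
b4 stroke at J1  (common-f at J1 fixed by 3)

bond 0 |J1
bond 1 |J1
bond 2 |J1
bond 3 |I1
bond 4 |J1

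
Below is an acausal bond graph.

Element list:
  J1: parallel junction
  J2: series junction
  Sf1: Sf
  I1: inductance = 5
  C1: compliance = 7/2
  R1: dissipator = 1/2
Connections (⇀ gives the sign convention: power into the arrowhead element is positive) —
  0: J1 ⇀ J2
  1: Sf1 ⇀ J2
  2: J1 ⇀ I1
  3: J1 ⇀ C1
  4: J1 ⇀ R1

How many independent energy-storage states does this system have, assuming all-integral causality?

2  (C1, I1 all integral)

#1 stroke at Sf1  (source Sf1 imposes f)
#0 stroke at J2  (1-jn J2 has f-setter on 1)
#2 stroke at I1  (I1: I, integral causality)
#3 stroke at J1  (prefer integral on C1)
#4 stroke at R1  (0-jn J1 has e-setter on 3)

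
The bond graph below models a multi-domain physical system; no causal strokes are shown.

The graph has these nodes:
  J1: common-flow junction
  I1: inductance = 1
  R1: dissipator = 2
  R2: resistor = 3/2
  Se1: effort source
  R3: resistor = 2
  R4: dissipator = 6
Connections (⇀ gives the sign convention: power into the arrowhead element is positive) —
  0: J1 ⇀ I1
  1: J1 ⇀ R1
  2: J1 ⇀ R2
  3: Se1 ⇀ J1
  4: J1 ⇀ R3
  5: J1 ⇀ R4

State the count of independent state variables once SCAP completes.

β3 →J1  (source Se1 imposes e)
β0 →I1  (prefer integral on I1)
β1 →J1  (1-jn J1 has f-setter on 0)
β2 →J1  (common-f at J1 fixed by 0)
β4 →J1  (common-f at J1 fixed by 0)
β5 →J1  (1-jn J1 has f-setter on 0)

1  (I1 all integral)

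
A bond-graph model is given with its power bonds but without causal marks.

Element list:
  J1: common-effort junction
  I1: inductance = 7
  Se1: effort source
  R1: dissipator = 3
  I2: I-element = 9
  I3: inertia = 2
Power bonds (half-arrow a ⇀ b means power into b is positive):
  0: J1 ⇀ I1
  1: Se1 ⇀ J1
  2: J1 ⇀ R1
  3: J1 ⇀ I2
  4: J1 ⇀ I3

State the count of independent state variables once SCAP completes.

b1 stroke→J1  (Se1: effort source, stroke at far end)
b0 stroke→I1  (common-e at J1 fixed by 1)
b2 stroke→R1  (0-jn J1 has e-setter on 1)
b3 stroke→I2  (J1 effort already set via bond 1)
b4 stroke→I3  (J1: bond 1 brought effort, rest push out)

3  (I1, I2, I3 all integral)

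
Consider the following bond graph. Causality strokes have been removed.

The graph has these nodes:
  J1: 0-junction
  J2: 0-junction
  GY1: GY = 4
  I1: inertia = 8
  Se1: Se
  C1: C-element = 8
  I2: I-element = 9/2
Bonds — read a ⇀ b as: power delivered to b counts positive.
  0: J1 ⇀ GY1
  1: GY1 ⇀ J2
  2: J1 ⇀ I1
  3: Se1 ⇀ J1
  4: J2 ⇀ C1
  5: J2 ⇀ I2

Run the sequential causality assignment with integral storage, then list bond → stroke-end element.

β0 stroke at GY1
β1 stroke at GY1
β2 stroke at I1
β3 stroke at J1
β4 stroke at J2
β5 stroke at I2

bond 3 stroke→J1  (Se1 (Se) sets effort on bond)
bond 0 stroke→GY1  (J1: bond 3 brought effort, rest push out)
bond 2 stroke→I1  (J1: bond 3 brought effort, rest push out)
bond 1 stroke→GY1  (GY1 both-in/both-out from 0)
bond 4 stroke→J2  (C1: C, integral causality)
bond 5 stroke→I2  (J2: bond 4 brought effort, rest push out)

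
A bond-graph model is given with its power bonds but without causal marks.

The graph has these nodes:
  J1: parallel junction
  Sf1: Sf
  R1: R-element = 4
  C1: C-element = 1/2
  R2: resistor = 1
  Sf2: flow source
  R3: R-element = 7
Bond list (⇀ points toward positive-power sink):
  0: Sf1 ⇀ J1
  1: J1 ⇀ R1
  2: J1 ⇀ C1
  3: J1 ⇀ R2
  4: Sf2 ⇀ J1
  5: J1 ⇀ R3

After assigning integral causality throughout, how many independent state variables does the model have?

1  (C1 all integral)

β0 stroke at Sf1  (Sf1: flow source, stroke at near end)
β4 stroke at Sf2  (Sf2: flow source, stroke at near end)
β2 stroke at J1  (C1: C, integral causality)
β1 stroke at R1  (0-jn J1 has e-setter on 2)
β3 stroke at R2  (J1: bond 2 brought effort, rest push out)
β5 stroke at R3  (0-jn J1 has e-setter on 2)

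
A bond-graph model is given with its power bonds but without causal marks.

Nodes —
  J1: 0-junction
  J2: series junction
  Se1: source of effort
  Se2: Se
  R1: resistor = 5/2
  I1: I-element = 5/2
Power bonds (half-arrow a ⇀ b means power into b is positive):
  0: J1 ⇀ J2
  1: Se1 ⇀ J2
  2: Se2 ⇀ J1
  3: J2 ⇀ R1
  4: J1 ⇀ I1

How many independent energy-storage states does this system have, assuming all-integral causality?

1  (I1 all integral)

bond 1 →J2  (Se1 (Se) sets effort on bond)
bond 2 →J1  (Se2: effort source, stroke at far end)
bond 0 →J2  (0-jn J1 has e-setter on 2)
bond 4 →I1  (0-jn J1 has e-setter on 2)
bond 3 →R1  (J2: last free bond brings flow in)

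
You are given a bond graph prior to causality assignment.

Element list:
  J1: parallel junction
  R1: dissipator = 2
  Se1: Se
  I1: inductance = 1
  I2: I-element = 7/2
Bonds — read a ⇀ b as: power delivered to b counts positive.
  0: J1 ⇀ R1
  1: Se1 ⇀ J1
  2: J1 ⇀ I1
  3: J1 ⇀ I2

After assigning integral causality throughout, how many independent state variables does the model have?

β1 →J1  (Se1: effort source, stroke at far end)
β0 →R1  (J1: bond 1 brought effort, rest push out)
β2 →I1  (J1: bond 1 brought effort, rest push out)
β3 →I2  (J1: bond 1 brought effort, rest push out)

2  (I1, I2 all integral)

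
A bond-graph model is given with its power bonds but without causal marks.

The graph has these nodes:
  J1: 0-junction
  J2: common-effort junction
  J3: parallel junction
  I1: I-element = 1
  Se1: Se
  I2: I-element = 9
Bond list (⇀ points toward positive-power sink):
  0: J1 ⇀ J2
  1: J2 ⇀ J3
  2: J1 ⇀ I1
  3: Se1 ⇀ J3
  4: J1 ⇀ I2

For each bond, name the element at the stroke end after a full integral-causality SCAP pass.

b0 stroke→J1
b1 stroke→J2
b2 stroke→I1
b3 stroke→J3
b4 stroke→I2

β3 →J3  (Se1 fixes effort; stroke away)
β1 →J2  (common-e at J3 fixed by 3)
β0 →J1  (common-e at J2 fixed by 1)
β2 →I1  (common-e at J1 fixed by 0)
β4 →I2  (J1 effort already set via bond 0)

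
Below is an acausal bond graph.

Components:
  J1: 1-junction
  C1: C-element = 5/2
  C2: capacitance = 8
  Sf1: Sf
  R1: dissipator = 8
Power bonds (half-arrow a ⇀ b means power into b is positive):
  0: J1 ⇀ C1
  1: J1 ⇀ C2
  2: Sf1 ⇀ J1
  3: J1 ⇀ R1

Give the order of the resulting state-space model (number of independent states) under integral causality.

bond 2 →Sf1  (Sf1 (Sf) sets flow on bond)
bond 0 →J1  (1-jn J1 has f-setter on 2)
bond 1 →J1  (J1 flow already set via bond 2)
bond 3 →J1  (J1 flow already set via bond 2)

2  (C1, C2 all integral)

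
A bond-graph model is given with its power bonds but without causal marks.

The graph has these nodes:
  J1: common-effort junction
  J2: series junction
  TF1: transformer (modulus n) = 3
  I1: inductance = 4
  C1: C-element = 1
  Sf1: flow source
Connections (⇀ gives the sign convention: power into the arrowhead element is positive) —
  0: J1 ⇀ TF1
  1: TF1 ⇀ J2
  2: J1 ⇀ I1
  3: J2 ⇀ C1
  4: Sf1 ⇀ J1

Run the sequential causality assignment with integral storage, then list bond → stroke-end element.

bond 0 |J1
bond 1 |TF1
bond 2 |I1
bond 3 |J2
bond 4 |Sf1

β4 |Sf1  (source Sf1 imposes f)
β2 |I1  (I1 integral (f out))
β0 |J1  (only one effort-in slot at J1)
β1 |TF1  (TF TF1: opposite of bond 0)
β3 |J2  (common-f at J2 fixed by 1)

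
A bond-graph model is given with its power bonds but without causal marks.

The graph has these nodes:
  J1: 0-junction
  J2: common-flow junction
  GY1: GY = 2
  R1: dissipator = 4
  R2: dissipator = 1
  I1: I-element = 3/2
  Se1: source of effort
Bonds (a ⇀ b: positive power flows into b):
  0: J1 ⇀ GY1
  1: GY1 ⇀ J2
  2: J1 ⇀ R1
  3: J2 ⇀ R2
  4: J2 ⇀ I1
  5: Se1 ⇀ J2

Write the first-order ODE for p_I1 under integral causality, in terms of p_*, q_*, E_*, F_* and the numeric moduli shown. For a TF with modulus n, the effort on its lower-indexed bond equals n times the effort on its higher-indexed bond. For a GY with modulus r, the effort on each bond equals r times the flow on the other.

dp_I1/dt = E_Se1 - 4*p_I1/3

b5 stroke at J2  (Se1 (Se) sets effort on bond)
b4 stroke at I1  (I1: I, integral causality)
b1 stroke at J2  (1-jn J2 has f-setter on 4)
b3 stroke at J2  (J2 flow already set via bond 4)
b0 stroke at J1  (through GY1, causality inverts; strokes same side of GY1)
b2 stroke at R1  (J1 effort already set via bond 0)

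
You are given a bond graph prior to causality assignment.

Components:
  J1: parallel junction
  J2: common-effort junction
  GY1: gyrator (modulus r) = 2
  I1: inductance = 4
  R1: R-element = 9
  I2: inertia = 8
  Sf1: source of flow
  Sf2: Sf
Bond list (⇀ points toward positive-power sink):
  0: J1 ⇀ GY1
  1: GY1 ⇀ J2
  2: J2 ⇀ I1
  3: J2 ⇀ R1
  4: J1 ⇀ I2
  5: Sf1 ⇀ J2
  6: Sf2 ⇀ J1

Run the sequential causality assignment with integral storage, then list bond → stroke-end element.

β5 |Sf1  (Sf1 (Sf) sets flow on bond)
β6 |Sf2  (Sf2 fixes flow; stroke at Sf2)
β2 |I1  (I1 outputs flow p/I1)
β4 |I2  (I2 integral (f out))
β0 |J1  (J1: last free bond brings effort in)
β1 |J2  (through GY1, causality inverts; strokes same side of GY1)
β3 |R1  (J2: bond 1 brought effort, rest push out)

#0 →J1
#1 →J2
#2 →I1
#3 →R1
#4 →I2
#5 →Sf1
#6 →Sf2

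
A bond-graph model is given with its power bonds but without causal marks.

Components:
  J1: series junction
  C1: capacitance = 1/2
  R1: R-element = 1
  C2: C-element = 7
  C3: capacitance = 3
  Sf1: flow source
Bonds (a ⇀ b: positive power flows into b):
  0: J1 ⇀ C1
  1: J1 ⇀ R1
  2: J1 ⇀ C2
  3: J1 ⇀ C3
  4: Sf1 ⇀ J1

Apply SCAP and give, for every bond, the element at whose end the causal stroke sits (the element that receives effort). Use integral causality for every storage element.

β4 stroke→Sf1  (Sf1: flow source, stroke at near end)
β0 stroke→J1  (J1: bond 4 brought flow, rest push out)
β1 stroke→J1  (common-f at J1 fixed by 4)
β2 stroke→J1  (J1 flow already set via bond 4)
β3 stroke→J1  (J1 flow already set via bond 4)

#0 stroke at J1
#1 stroke at J1
#2 stroke at J1
#3 stroke at J1
#4 stroke at Sf1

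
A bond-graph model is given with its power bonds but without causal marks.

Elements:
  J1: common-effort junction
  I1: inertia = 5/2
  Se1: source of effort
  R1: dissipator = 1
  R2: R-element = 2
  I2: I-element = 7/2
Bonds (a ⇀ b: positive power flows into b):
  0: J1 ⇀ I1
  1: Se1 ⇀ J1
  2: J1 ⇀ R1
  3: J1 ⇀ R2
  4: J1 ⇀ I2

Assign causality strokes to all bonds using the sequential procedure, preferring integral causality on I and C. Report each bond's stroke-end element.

b1 →J1  (Se1 fixes effort; stroke away)
b0 →I1  (J1 effort already set via bond 1)
b2 →R1  (0-jn J1 has e-setter on 1)
b3 →R2  (J1 effort already set via bond 1)
b4 →I2  (common-e at J1 fixed by 1)

β0 stroke→I1
β1 stroke→J1
β2 stroke→R1
β3 stroke→R2
β4 stroke→I2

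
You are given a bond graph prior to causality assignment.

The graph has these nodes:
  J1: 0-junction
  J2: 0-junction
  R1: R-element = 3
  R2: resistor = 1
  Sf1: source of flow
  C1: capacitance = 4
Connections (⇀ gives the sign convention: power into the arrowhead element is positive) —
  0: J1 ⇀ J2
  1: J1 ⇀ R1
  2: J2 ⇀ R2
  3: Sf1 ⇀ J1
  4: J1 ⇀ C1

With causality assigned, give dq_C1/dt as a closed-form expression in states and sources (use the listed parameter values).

β3 |Sf1  (Sf1: flow source, stroke at near end)
β4 |J1  (C1 outputs effort q/C1)
β0 |J2  (common-e at J1 fixed by 4)
β1 |R1  (J1: bond 4 brought effort, rest push out)
β2 |R2  (J2 effort already set via bond 0)

dq_C1/dt = F_Sf1 - q_C1/3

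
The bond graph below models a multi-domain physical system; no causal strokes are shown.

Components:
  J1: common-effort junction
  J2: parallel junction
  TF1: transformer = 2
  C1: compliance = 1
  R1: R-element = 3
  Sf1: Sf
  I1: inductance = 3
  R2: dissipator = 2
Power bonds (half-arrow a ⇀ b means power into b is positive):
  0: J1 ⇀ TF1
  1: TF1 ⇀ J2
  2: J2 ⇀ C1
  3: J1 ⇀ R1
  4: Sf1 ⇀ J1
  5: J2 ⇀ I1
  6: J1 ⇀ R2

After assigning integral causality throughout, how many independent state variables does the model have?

#4 stroke→Sf1  (Sf1 (Sf) sets flow on bond)
#2 stroke→J2  (C1: C, integral causality)
#1 stroke→TF1  (0-jn J2 has e-setter on 2)
#5 stroke→I1  (0-jn J2 has e-setter on 2)
#0 stroke→J1  (TF1: transformer flips bond 1)
#3 stroke→R1  (0-jn J1 has e-setter on 0)
#6 stroke→R2  (J1: bond 0 brought effort, rest push out)

2  (C1, I1 all integral)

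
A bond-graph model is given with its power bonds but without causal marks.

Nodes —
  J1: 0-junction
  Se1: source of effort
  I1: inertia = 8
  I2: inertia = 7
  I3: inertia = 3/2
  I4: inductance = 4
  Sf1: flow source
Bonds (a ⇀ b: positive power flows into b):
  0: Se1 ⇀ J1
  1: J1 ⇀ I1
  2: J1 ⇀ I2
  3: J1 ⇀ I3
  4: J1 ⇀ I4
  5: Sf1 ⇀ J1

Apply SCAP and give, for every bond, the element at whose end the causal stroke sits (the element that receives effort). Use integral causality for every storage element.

#0 |J1
#1 |I1
#2 |I2
#3 |I3
#4 |I4
#5 |Sf1

bond 0 stroke→J1  (source Se1 imposes e)
bond 5 stroke→Sf1  (Sf1: flow source, stroke at near end)
bond 1 stroke→I1  (J1: bond 0 brought effort, rest push out)
bond 2 stroke→I2  (common-e at J1 fixed by 0)
bond 3 stroke→I3  (common-e at J1 fixed by 0)
bond 4 stroke→I4  (common-e at J1 fixed by 0)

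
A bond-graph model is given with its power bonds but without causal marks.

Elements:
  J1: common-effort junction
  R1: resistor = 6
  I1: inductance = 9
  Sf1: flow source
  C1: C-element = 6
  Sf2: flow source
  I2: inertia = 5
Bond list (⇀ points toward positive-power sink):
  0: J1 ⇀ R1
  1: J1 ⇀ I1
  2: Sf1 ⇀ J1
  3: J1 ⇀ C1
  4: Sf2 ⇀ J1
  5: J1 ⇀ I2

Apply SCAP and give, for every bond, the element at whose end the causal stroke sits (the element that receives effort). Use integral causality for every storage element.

bond 0 |R1
bond 1 |I1
bond 2 |Sf1
bond 3 |J1
bond 4 |Sf2
bond 5 |I2

b2 stroke at Sf1  (Sf1 (Sf) sets flow on bond)
b4 stroke at Sf2  (source Sf2 imposes f)
b1 stroke at I1  (I1: I, integral causality)
b3 stroke at J1  (C1 integral (e out))
b0 stroke at R1  (common-e at J1 fixed by 3)
b5 stroke at I2  (J1: bond 3 brought effort, rest push out)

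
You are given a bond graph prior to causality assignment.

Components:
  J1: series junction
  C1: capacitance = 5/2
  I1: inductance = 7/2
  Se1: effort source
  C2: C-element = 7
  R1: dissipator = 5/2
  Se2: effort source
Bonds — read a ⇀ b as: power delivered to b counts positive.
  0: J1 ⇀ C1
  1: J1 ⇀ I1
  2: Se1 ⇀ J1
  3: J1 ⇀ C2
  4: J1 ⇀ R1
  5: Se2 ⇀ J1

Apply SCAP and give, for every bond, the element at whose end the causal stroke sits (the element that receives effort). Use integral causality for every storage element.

bond 0 →J1
bond 1 →I1
bond 2 →J1
bond 3 →J1
bond 4 →J1
bond 5 →J1

β2 stroke→J1  (Se1 fixes effort; stroke away)
β5 stroke→J1  (Se2: effort source, stroke at far end)
β0 stroke→J1  (C1 outputs effort q/C1)
β1 stroke→I1  (I1 integral (f out))
β3 stroke→J1  (1-jn J1 has f-setter on 1)
β4 stroke→J1  (common-f at J1 fixed by 1)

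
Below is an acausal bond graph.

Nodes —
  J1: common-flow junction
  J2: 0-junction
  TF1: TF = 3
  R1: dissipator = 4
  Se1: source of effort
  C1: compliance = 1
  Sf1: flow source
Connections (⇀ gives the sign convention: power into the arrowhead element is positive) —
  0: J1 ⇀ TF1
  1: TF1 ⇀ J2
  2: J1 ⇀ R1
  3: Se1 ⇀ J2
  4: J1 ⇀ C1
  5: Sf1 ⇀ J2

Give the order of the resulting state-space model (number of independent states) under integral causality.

b3 stroke→J2  (source Se1 imposes e)
b5 stroke→Sf1  (source Sf1 imposes f)
b1 stroke→TF1  (0-jn J2 has e-setter on 3)
b0 stroke→J1  (TF TF1: opposite of bond 1)
b4 stroke→J1  (C1 integral (e out))
b2 stroke→R1  (J1: last free bond brings flow in)

1  (C1 all integral)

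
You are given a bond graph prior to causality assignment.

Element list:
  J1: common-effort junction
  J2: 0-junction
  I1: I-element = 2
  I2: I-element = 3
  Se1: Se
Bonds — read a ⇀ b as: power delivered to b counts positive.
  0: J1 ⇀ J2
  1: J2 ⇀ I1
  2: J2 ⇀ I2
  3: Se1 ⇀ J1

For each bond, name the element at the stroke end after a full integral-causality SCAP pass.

#0 stroke→J2
#1 stroke→I1
#2 stroke→I2
#3 stroke→J1

β3 →J1  (source Se1 imposes e)
β0 →J2  (J1 effort already set via bond 3)
β1 →I1  (0-jn J2 has e-setter on 0)
β2 →I2  (J2 effort already set via bond 0)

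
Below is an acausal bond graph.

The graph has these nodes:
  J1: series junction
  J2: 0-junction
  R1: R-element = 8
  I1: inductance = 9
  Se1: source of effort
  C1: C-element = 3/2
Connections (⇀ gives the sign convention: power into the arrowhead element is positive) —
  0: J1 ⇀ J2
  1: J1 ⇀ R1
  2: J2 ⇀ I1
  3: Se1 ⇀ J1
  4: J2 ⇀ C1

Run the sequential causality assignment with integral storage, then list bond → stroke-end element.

bond 3 stroke→J1  (Se1: effort source, stroke at far end)
bond 2 stroke→I1  (prefer integral on I1)
bond 4 stroke→J2  (C1: C, integral causality)
bond 0 stroke→J1  (0-jn J2 has e-setter on 4)
bond 1 stroke→R1  (closing 1-jn rule on J1)

#0 stroke→J1
#1 stroke→R1
#2 stroke→I1
#3 stroke→J1
#4 stroke→J2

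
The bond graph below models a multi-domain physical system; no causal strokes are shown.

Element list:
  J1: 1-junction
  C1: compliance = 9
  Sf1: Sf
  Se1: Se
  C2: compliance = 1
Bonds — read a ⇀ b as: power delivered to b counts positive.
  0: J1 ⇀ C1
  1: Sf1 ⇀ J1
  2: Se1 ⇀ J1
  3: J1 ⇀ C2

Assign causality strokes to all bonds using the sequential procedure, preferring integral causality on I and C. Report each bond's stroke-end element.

β1 |Sf1  (Sf1 (Sf) sets flow on bond)
β2 |J1  (Se1 fixes effort; stroke away)
β0 |J1  (common-f at J1 fixed by 1)
β3 |J1  (common-f at J1 fixed by 1)

#0 stroke at J1
#1 stroke at Sf1
#2 stroke at J1
#3 stroke at J1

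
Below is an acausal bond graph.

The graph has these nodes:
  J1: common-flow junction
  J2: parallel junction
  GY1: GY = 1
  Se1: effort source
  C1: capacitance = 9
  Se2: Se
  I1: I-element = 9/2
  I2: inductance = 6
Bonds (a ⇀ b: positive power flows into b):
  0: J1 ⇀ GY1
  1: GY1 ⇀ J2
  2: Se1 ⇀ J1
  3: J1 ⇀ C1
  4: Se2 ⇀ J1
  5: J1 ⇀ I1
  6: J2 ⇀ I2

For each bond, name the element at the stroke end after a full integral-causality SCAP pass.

bond 0 |J1
bond 1 |J2
bond 2 |J1
bond 3 |J1
bond 4 |J1
bond 5 |I1
bond 6 |I2

#2 stroke at J1  (Se1 (Se) sets effort on bond)
#4 stroke at J1  (source Se2 imposes e)
#3 stroke at J1  (C1 integral (e out))
#5 stroke at I1  (I1: I, integral causality)
#0 stroke at J1  (J1 flow already set via bond 5)
#1 stroke at J2  (GY GY1: same side as bond 0)
#6 stroke at I2  (common-e at J2 fixed by 1)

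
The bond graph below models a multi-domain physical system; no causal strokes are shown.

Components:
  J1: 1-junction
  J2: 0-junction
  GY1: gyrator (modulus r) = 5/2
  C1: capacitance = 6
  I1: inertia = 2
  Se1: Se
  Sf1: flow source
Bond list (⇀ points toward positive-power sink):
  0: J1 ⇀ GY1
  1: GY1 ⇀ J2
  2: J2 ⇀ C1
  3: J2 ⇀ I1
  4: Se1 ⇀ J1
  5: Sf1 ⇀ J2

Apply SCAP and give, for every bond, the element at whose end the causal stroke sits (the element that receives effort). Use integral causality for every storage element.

β0 stroke→GY1
β1 stroke→GY1
β2 stroke→J2
β3 stroke→I1
β4 stroke→J1
β5 stroke→Sf1

β4 →J1  (Se1: effort source, stroke at far end)
β5 →Sf1  (Sf1 fixes flow; stroke at Sf1)
β0 →GY1  (only one flow-in slot at J1)
β1 →GY1  (through GY1, causality inverts; strokes same side of GY1)
β2 →J2  (C1 integral (e out))
β3 →I1  (J2: bond 2 brought effort, rest push out)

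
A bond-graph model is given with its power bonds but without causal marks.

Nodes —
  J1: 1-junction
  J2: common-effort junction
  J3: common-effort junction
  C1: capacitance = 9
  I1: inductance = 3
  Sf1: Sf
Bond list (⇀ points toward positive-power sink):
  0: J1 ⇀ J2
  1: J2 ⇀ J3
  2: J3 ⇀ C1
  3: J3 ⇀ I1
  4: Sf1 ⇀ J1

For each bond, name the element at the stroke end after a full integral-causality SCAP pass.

β0 |J1
β1 |J2
β2 |J3
β3 |I1
β4 |Sf1

b4 →Sf1  (source Sf1 imposes f)
b0 →J1  (common-f at J1 fixed by 4)
b1 →J2  (J2: last free bond brings effort in)
b2 →J3  (C1: C, integral causality)
b3 →I1  (J3 effort already set via bond 2)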